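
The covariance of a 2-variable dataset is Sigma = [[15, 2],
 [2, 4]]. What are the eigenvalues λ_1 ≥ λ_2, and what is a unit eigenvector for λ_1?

Step 1 — characteristic polynomial of 2×2 Sigma:
  det(Sigma - λI) = λ² - trace · λ + det = 0.
  trace = 15 + 4 = 19, det = 15·4 - (2)² = 56.
Step 2 — discriminant:
  Δ = trace² - 4·det = 361 - 224 = 137.
Step 3 — eigenvalues:
  λ = (trace ± √Δ)/2 = (19 ± 11.7047)/2,
  λ_1 = 15.3523,  λ_2 = 3.6477.

Step 4 — unit eigenvector for λ_1: solve (Sigma - λ_1 I)v = 0. First row:
  (15 - 15.3523)·v_x + (2)·v_y = 0, i.e. (-0.3523)·v_x + (2)·v_y = 0,
  so v ∝ (b, λ_1 - a) = (2, 0.3523) = u.
  ||u|| = √((2)² + (0.3523)²) = √(4.1242) ≈ 2.0308,
  v_1 = u/||u|| ≈ (0.9848, 0.1735) (||v_1|| = 1).

λ_1 = 15.3523,  λ_2 = 3.6477;  v_1 ≈ (0.9848, 0.1735)


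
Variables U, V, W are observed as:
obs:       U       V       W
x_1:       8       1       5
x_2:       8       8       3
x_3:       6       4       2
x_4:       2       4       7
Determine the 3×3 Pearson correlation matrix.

Step 1 — column means:
  mean(U) = (8 + 8 + 6 + 2) / 4 = 24/4 = 6
  mean(V) = (1 + 8 + 4 + 4) / 4 = 17/4 = 4.25
  mean(W) = (5 + 3 + 2 + 7) / 4 = 17/4 = 4.25

Step 2 — sample variances and covariances s[i,j] = (1/(n-1)) · Σ_k (x_{k,i} - mean_i) · (x_{k,j} - mean_j), with n-1 = 3:
  s[U,U] = ((2)·(2) + (2)·(2) + (0)·(0) + (-4)·(-4)) / 3 = 24/3 = 8
  s[U,V] = ((2)·(-3.25) + (2)·(3.75) + (0)·(-0.25) + (-4)·(-0.25)) / 3 = 2/3 = 0.6667
  s[U,W] = ((2)·(0.75) + (2)·(-1.25) + (0)·(-2.25) + (-4)·(2.75)) / 3 = -12/3 = -4
  s[V,V] = ((-3.25)·(-3.25) + (3.75)·(3.75) + (-0.25)·(-0.25) + (-0.25)·(-0.25)) / 3 = 24.75/3 = 8.25
  s[V,W] = ((-3.25)·(0.75) + (3.75)·(-1.25) + (-0.25)·(-2.25) + (-0.25)·(2.75)) / 3 = -7.25/3 = -2.4167
  s[W,W] = ((0.75)·(0.75) + (-1.25)·(-1.25) + (-2.25)·(-2.25) + (2.75)·(2.75)) / 3 = 14.75/3 = 4.9167
  Sample standard deviations s_i = √(s[i,i]):
  s(U) = √(8) = 2.8284
  s(V) = √(8.25) = 2.8723
  s(W) = √(4.9167) = 2.2174

Step 3 — r_{ij} = s_{ij} / (s_i · s_j):
  r[U,U] = 1 (diagonal).
  r[U,V] = 0.6667 / (2.8284 · 2.8723) = 0.6667 / 8.124 = 0.0821
  r[U,W] = -4 / (2.8284 · 2.2174) = -4 / 6.2716 = -0.6378
  r[V,V] = 1 (diagonal).
  r[V,W] = -2.4167 / (2.8723 · 2.2174) = -2.4167 / 6.3689 = -0.3794
  r[W,W] = 1 (diagonal).

R is symmetric with unit diagonal. Assembling:

R = [[1, 0.0821, -0.6378],
 [0.0821, 1, -0.3794],
 [-0.6378, -0.3794, 1]]


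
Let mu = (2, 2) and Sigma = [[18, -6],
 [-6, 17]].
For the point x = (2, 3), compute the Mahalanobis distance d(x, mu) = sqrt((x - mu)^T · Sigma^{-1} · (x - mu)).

Step 1 — centre the observation: (x - mu) = (0, 1).

Step 2 — invert Sigma. det(Sigma) = 18·17 - (-6)² = 270.
  Sigma^{-1} = (1/det) · [[d, -b], [-b, a]] = [[0.063, 0.0222],
 [0.0222, 0.0667]].

Step 3 — form the quadratic (x - mu)^T · Sigma^{-1} · (x - mu):
  Sigma^{-1} · (x - mu) = (0.0222, 0.0667).
  (x - mu)^T · [Sigma^{-1} · (x - mu)] = (0)·(0.0222) + (1)·(0.0667) = 0.0667.

Step 4 — take square root: d = √(0.0667) ≈ 0.2582.

d(x, mu) = √(0.0667) ≈ 0.2582


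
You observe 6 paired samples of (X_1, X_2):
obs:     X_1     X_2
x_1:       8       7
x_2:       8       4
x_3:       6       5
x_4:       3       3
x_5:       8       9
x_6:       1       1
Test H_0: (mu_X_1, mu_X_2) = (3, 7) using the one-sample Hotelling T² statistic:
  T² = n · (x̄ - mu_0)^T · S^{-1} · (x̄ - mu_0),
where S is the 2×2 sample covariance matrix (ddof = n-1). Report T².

Step 1 — sample mean vector:
  mean(X_1) = (8 + 8 + 6 + 3 + 8 + 1) / 6 = 34/6 = 5.6667
  mean(X_2) = (7 + 4 + 5 + 3 + 9 + 1) / 6 = 29/6 = 4.8333
  x̄ = (5.6667, 4.8333),  deviation x̄ - mu_0 = (5.6667, 4.8333) - (3, 7) = (2.6667, -2.1667).

Step 2 — sample covariance matrix, S[i,j] = (1/(n-1)) · Σ_k (x_{k,i} - mean_i) · (x_{k,j} - mean_j), divisor n-1 = 5:
  S[X_1,X_1] = ((2.3333)·(2.3333) + (2.3333)·(2.3333) + (0.3333)·(0.3333) + (-2.6667)·(-2.6667) + (2.3333)·(2.3333) + (-4.6667)·(-4.6667)) / 5 = 45.3333/5 = 9.0667
  S[X_1,X_2] = ((2.3333)·(2.1667) + (2.3333)·(-0.8333) + (0.3333)·(0.1667) + (-2.6667)·(-1.8333) + (2.3333)·(4.1667) + (-4.6667)·(-3.8333)) / 5 = 35.6667/5 = 7.1333
  S[X_2,X_2] = ((2.1667)·(2.1667) + (-0.8333)·(-0.8333) + (0.1667)·(0.1667) + (-1.8333)·(-1.8333) + (4.1667)·(4.1667) + (-3.8333)·(-3.8333)) / 5 = 40.8333/5 = 8.1667
  S = [[9.0667, 7.1333],
 [7.1333, 8.1667]].

Step 3 — invert S. det(S) = 9.0667·8.1667 - (7.1333)² = 23.16.
  S^{-1} = (1/det) · [[d, -b], [-b, a]] = [[0.3526, -0.308],
 [-0.308, 0.3915]].

Step 4 — quadratic form (x̄ - mu_0)^T · S^{-1} · (x̄ - mu_0):
  S^{-1} · (x̄ - mu_0) = (1.6077, -1.6695),
  (x̄ - mu_0)^T · [...] = (2.6667)·(1.6077) + (-2.1667)·(-1.6695) = 7.9044.

Step 5 — scale by n: T² = 6 · 7.9044 = 47.4266.

T² ≈ 47.4266


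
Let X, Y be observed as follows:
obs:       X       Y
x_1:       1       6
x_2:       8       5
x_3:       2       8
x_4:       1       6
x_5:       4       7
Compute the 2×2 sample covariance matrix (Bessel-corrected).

Step 1 — column means:
  mean(X) = (1 + 8 + 2 + 1 + 4) / 5 = 16/5 = 3.2
  mean(Y) = (6 + 5 + 8 + 6 + 7) / 5 = 32/5 = 6.4

Step 2 — sample covariance S[i,j] = (1/(n-1)) · Σ_k (x_{k,i} - mean_i) · (x_{k,j} - mean_j), with n-1 = 4.
  S[X,X] = ((-2.2)·(-2.2) + (4.8)·(4.8) + (-1.2)·(-1.2) + (-2.2)·(-2.2) + (0.8)·(0.8)) / 4 = 34.8/4 = 8.7
  S[X,Y] = ((-2.2)·(-0.4) + (4.8)·(-1.4) + (-1.2)·(1.6) + (-2.2)·(-0.4) + (0.8)·(0.6)) / 4 = -6.4/4 = -1.6
  S[Y,Y] = ((-0.4)·(-0.4) + (-1.4)·(-1.4) + (1.6)·(1.6) + (-0.4)·(-0.4) + (0.6)·(0.6)) / 4 = 5.2/4 = 1.3

S is symmetric (S[j,i] = S[i,j]). Assembling:

S = [[8.7, -1.6],
 [-1.6, 1.3]]


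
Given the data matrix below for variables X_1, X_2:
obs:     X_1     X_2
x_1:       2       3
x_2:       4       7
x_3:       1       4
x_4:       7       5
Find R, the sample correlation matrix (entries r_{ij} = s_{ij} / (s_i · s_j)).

Step 1 — column means:
  mean(X_1) = (2 + 4 + 1 + 7) / 4 = 14/4 = 3.5
  mean(X_2) = (3 + 7 + 4 + 5) / 4 = 19/4 = 4.75

Step 2 — sample variances and covariances s[i,j] = (1/(n-1)) · Σ_k (x_{k,i} - mean_i) · (x_{k,j} - mean_j), with n-1 = 3:
  s[X_1,X_1] = ((-1.5)·(-1.5) + (0.5)·(0.5) + (-2.5)·(-2.5) + (3.5)·(3.5)) / 3 = 21/3 = 7
  s[X_1,X_2] = ((-1.5)·(-1.75) + (0.5)·(2.25) + (-2.5)·(-0.75) + (3.5)·(0.25)) / 3 = 6.5/3 = 2.1667
  s[X_2,X_2] = ((-1.75)·(-1.75) + (2.25)·(2.25) + (-0.75)·(-0.75) + (0.25)·(0.25)) / 3 = 8.75/3 = 2.9167
  Sample standard deviations s_i = √(s[i,i]):
  s(X_1) = √(7) = 2.6458
  s(X_2) = √(2.9167) = 1.7078

Step 3 — r_{ij} = s_{ij} / (s_i · s_j):
  r[X_1,X_1] = 1 (diagonal).
  r[X_1,X_2] = 2.1667 / (2.6458 · 1.7078) = 2.1667 / 4.5185 = 0.4795
  r[X_2,X_2] = 1 (diagonal).

R is symmetric with unit diagonal. Assembling:

R = [[1, 0.4795],
 [0.4795, 1]]


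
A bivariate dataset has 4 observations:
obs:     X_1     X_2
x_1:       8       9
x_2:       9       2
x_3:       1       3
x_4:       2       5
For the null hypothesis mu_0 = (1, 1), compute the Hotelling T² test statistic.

Step 1 — sample mean vector:
  mean(X_1) = (8 + 9 + 1 + 2) / 4 = 20/4 = 5
  mean(X_2) = (9 + 2 + 3 + 5) / 4 = 19/4 = 4.75
  x̄ = (5, 4.75),  deviation x̄ - mu_0 = (5, 4.75) - (1, 1) = (4, 3.75).

Step 2 — sample covariance matrix, S[i,j] = (1/(n-1)) · Σ_k (x_{k,i} - mean_i) · (x_{k,j} - mean_j), divisor n-1 = 3:
  S[X_1,X_1] = ((3)·(3) + (4)·(4) + (-4)·(-4) + (-3)·(-3)) / 3 = 50/3 = 16.6667
  S[X_1,X_2] = ((3)·(4.25) + (4)·(-2.75) + (-4)·(-1.75) + (-3)·(0.25)) / 3 = 8/3 = 2.6667
  S[X_2,X_2] = ((4.25)·(4.25) + (-2.75)·(-2.75) + (-1.75)·(-1.75) + (0.25)·(0.25)) / 3 = 28.75/3 = 9.5833
  S = [[16.6667, 2.6667],
 [2.6667, 9.5833]].

Step 3 — invert S. det(S) = 16.6667·9.5833 - (2.6667)² = 152.6111.
  S^{-1} = (1/det) · [[d, -b], [-b, a]] = [[0.0628, -0.0175],
 [-0.0175, 0.1092]].

Step 4 — quadratic form (x̄ - mu_0)^T · S^{-1} · (x̄ - mu_0):
  S^{-1} · (x̄ - mu_0) = (0.1857, 0.3396),
  (x̄ - mu_0)^T · [...] = (4)·(0.1857) + (3.75)·(0.3396) = 2.0163.

Step 5 — scale by n: T² = 4 · 2.0163 = 8.0652.

T² ≈ 8.0652


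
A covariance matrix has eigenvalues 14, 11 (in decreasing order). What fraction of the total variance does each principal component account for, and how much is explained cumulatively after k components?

Step 1 — total variance = trace(Sigma) = Σ λ_i = 14 + 11 = 25.

Step 2 — fraction explained by component i = λ_i / Σ λ:
  PC1: 14/25 = 0.56
  PC2: 11/25 = 0.44

Step 3 — cumulative fraction after k components = (λ_1 + ... + λ_k) / Σ λ:
  k = 1: 14/25 = 0.56
  k = 2: (14 + 11)/25 = 25/25 = 1

Summary (fraction, with percent):

explained: PC1 0.56 (56%), PC2 0.44 (44%);  cumulative: 0.56, 1


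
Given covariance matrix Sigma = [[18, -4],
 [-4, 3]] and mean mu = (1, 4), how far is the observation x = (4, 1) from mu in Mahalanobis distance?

Step 1 — centre the observation: (x - mu) = (3, -3).

Step 2 — invert Sigma. det(Sigma) = 18·3 - (-4)² = 38.
  Sigma^{-1} = (1/det) · [[d, -b], [-b, a]] = [[0.0789, 0.1053],
 [0.1053, 0.4737]].

Step 3 — form the quadratic (x - mu)^T · Sigma^{-1} · (x - mu):
  Sigma^{-1} · (x - mu) = (-0.0789, -1.1053).
  (x - mu)^T · [Sigma^{-1} · (x - mu)] = (3)·(-0.0789) + (-3)·(-1.1053) = 3.0789.

Step 4 — take square root: d = √(3.0789) ≈ 1.7547.

d(x, mu) = √(3.0789) ≈ 1.7547


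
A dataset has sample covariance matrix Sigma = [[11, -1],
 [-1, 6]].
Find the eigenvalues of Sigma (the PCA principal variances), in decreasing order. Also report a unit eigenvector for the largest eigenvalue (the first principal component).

Step 1 — characteristic polynomial of 2×2 Sigma:
  det(Sigma - λI) = λ² - trace · λ + det = 0.
  trace = 11 + 6 = 17, det = 11·6 - (-1)² = 65.
Step 2 — discriminant:
  Δ = trace² - 4·det = 289 - 260 = 29.
Step 3 — eigenvalues:
  λ = (trace ± √Δ)/2 = (17 ± 5.3852)/2,
  λ_1 = 11.1926,  λ_2 = 5.8074.

Step 4 — unit eigenvector for λ_1: solve (Sigma - λ_1 I)v = 0. First row:
  (11 - 11.1926)·v_x + (-1)·v_y = 0, i.e. (-0.1926)·v_x + (-1)·v_y = 0,
  so v ∝ (b, λ_1 - a) = (-1, 0.1926); multiply by -1 so the first entry is positive: u = (1, -0.1926).
  ||u|| = √((1)² + (-0.1926)²) = √(1.0371) ≈ 1.0184,
  v_1 = u/||u|| ≈ (0.982, -0.1891) (||v_1|| = 1).

λ_1 = 11.1926,  λ_2 = 5.8074;  v_1 ≈ (0.982, -0.1891)


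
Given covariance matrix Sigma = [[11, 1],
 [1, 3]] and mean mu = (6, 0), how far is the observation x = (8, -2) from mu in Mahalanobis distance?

Step 1 — centre the observation: (x - mu) = (2, -2).

Step 2 — invert Sigma. det(Sigma) = 11·3 - (1)² = 32.
  Sigma^{-1} = (1/det) · [[d, -b], [-b, a]] = [[0.0938, -0.0312],
 [-0.0312, 0.3438]].

Step 3 — form the quadratic (x - mu)^T · Sigma^{-1} · (x - mu):
  Sigma^{-1} · (x - mu) = (0.25, -0.75).
  (x - mu)^T · [Sigma^{-1} · (x - mu)] = (2)·(0.25) + (-2)·(-0.75) = 2.

Step 4 — take square root: d = √(2) ≈ 1.4142.

d(x, mu) = √(2) ≈ 1.4142


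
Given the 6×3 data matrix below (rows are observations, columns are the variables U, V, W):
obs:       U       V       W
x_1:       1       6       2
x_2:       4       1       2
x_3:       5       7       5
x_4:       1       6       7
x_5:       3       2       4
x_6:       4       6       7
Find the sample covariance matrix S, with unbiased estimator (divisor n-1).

Step 1 — column means:
  mean(U) = (1 + 4 + 5 + 1 + 3 + 4) / 6 = 18/6 = 3
  mean(V) = (6 + 1 + 7 + 6 + 2 + 6) / 6 = 28/6 = 4.6667
  mean(W) = (2 + 2 + 5 + 7 + 4 + 7) / 6 = 27/6 = 4.5

Step 2 — sample covariance S[i,j] = (1/(n-1)) · Σ_k (x_{k,i} - mean_i) · (x_{k,j} - mean_j), with n-1 = 5.
  S[U,U] = ((-2)·(-2) + (1)·(1) + (2)·(2) + (-2)·(-2) + (0)·(0) + (1)·(1)) / 5 = 14/5 = 2.8
  S[U,V] = ((-2)·(1.3333) + (1)·(-3.6667) + (2)·(2.3333) + (-2)·(1.3333) + (0)·(-2.6667) + (1)·(1.3333)) / 5 = -3/5 = -0.6
  S[U,W] = ((-2)·(-2.5) + (1)·(-2.5) + (2)·(0.5) + (-2)·(2.5) + (0)·(-0.5) + (1)·(2.5)) / 5 = 1/5 = 0.2
  S[V,V] = ((1.3333)·(1.3333) + (-3.6667)·(-3.6667) + (2.3333)·(2.3333) + (1.3333)·(1.3333) + (-2.6667)·(-2.6667) + (1.3333)·(1.3333)) / 5 = 31.3333/5 = 6.2667
  S[V,W] = ((1.3333)·(-2.5) + (-3.6667)·(-2.5) + (2.3333)·(0.5) + (1.3333)·(2.5) + (-2.6667)·(-0.5) + (1.3333)·(2.5)) / 5 = 15/5 = 3
  S[W,W] = ((-2.5)·(-2.5) + (-2.5)·(-2.5) + (0.5)·(0.5) + (2.5)·(2.5) + (-0.5)·(-0.5) + (2.5)·(2.5)) / 5 = 25.5/5 = 5.1

S is symmetric (S[j,i] = S[i,j]). Assembling:

S = [[2.8, -0.6, 0.2],
 [-0.6, 6.2667, 3],
 [0.2, 3, 5.1]]


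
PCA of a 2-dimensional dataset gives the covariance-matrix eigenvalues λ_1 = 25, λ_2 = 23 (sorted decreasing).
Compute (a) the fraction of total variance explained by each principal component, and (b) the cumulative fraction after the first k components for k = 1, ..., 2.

Step 1 — total variance = trace(Sigma) = Σ λ_i = 25 + 23 = 48.

Step 2 — fraction explained by component i = λ_i / Σ λ:
  PC1: 25/48 = 0.5208
  PC2: 23/48 = 0.4792

Step 3 — cumulative fraction after k components = (λ_1 + ... + λ_k) / Σ λ:
  k = 1: 25/48 = 0.5208
  k = 2: (25 + 23)/48 = 48/48 = 1

Summary (fraction, with percent):

explained: PC1 0.5208 (52.08%), PC2 0.4792 (47.92%);  cumulative: 0.5208, 1


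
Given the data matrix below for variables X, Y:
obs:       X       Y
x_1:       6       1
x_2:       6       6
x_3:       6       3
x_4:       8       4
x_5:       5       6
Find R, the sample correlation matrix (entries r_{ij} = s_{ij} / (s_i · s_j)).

Step 1 — column means:
  mean(X) = (6 + 6 + 6 + 8 + 5) / 5 = 31/5 = 6.2
  mean(Y) = (1 + 6 + 3 + 4 + 6) / 5 = 20/5 = 4

Step 2 — sample variances and covariances s[i,j] = (1/(n-1)) · Σ_k (x_{k,i} - mean_i) · (x_{k,j} - mean_j), with n-1 = 4:
  s[X,X] = ((-0.2)·(-0.2) + (-0.2)·(-0.2) + (-0.2)·(-0.2) + (1.8)·(1.8) + (-1.2)·(-1.2)) / 4 = 4.8/4 = 1.2
  s[X,Y] = ((-0.2)·(-3) + (-0.2)·(2) + (-0.2)·(-1) + (1.8)·(0) + (-1.2)·(2)) / 4 = -2/4 = -0.5
  s[Y,Y] = ((-3)·(-3) + (2)·(2) + (-1)·(-1) + (0)·(0) + (2)·(2)) / 4 = 18/4 = 4.5
  Sample standard deviations s_i = √(s[i,i]):
  s(X) = √(1.2) = 1.0954
  s(Y) = √(4.5) = 2.1213

Step 3 — r_{ij} = s_{ij} / (s_i · s_j):
  r[X,X] = 1 (diagonal).
  r[X,Y] = -0.5 / (1.0954 · 2.1213) = -0.5 / 2.3238 = -0.2152
  r[Y,Y] = 1 (diagonal).

R is symmetric with unit diagonal. Assembling:

R = [[1, -0.2152],
 [-0.2152, 1]]


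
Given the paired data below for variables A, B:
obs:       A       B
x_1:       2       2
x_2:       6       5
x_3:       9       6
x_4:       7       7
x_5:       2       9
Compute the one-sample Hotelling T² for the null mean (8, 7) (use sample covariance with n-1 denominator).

Step 1 — sample mean vector:
  mean(A) = (2 + 6 + 9 + 7 + 2) / 5 = 26/5 = 5.2
  mean(B) = (2 + 5 + 6 + 7 + 9) / 5 = 29/5 = 5.8
  x̄ = (5.2, 5.8),  deviation x̄ - mu_0 = (5.2, 5.8) - (8, 7) = (-2.8, -1.2).

Step 2 — sample covariance matrix, S[i,j] = (1/(n-1)) · Σ_k (x_{k,i} - mean_i) · (x_{k,j} - mean_j), divisor n-1 = 4:
  S[A,A] = ((-3.2)·(-3.2) + (0.8)·(0.8) + (3.8)·(3.8) + (1.8)·(1.8) + (-3.2)·(-3.2)) / 4 = 38.8/4 = 9.7
  S[A,B] = ((-3.2)·(-3.8) + (0.8)·(-0.8) + (3.8)·(0.2) + (1.8)·(1.2) + (-3.2)·(3.2)) / 4 = 4.2/4 = 1.05
  S[B,B] = ((-3.8)·(-3.8) + (-0.8)·(-0.8) + (0.2)·(0.2) + (1.2)·(1.2) + (3.2)·(3.2)) / 4 = 26.8/4 = 6.7
  S = [[9.7, 1.05],
 [1.05, 6.7]].

Step 3 — invert S. det(S) = 9.7·6.7 - (1.05)² = 63.8875.
  S^{-1} = (1/det) · [[d, -b], [-b, a]] = [[0.1049, -0.0164],
 [-0.0164, 0.1518]].

Step 4 — quadratic form (x̄ - mu_0)^T · S^{-1} · (x̄ - mu_0):
  S^{-1} · (x̄ - mu_0) = (-0.2739, -0.1362),
  (x̄ - mu_0)^T · [...] = (-2.8)·(-0.2739) + (-1.2)·(-0.1362) = 0.9304.

Step 5 — scale by n: T² = 5 · 0.9304 = 4.6519.

T² ≈ 4.6519


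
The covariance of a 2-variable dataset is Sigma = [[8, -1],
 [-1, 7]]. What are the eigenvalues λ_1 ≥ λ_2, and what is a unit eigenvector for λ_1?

Step 1 — characteristic polynomial of 2×2 Sigma:
  det(Sigma - λI) = λ² - trace · λ + det = 0.
  trace = 8 + 7 = 15, det = 8·7 - (-1)² = 55.
Step 2 — discriminant:
  Δ = trace² - 4·det = 225 - 220 = 5.
Step 3 — eigenvalues:
  λ = (trace ± √Δ)/2 = (15 ± 2.2361)/2,
  λ_1 = 8.618,  λ_2 = 6.382.

Step 4 — unit eigenvector for λ_1: solve (Sigma - λ_1 I)v = 0. First row:
  (8 - 8.618)·v_x + (-1)·v_y = 0, i.e. (-0.618)·v_x + (-1)·v_y = 0,
  so v ∝ (b, λ_1 - a) = (-1, 0.618); multiply by -1 so the first entry is positive: u = (1, -0.618).
  ||u|| = √((1)² + (-0.618)²) = √(1.382) ≈ 1.1756,
  v_1 = u/||u|| ≈ (0.8507, -0.5257) (||v_1|| = 1).

λ_1 = 8.618,  λ_2 = 6.382;  v_1 ≈ (0.8507, -0.5257)


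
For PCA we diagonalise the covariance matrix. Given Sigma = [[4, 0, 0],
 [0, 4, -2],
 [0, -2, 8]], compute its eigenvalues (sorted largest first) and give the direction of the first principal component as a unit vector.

Step 1 — characteristic polynomial p(λ) = det(λI - Sigma) = λ³ - tr·λ² + c_1·λ - det, where tr = trace, c_1 = sum of the principal 2×2 minors, det = det(Sigma):
  tr = 4 + 4 + 8 = 16,
  c_1 = (4·4 - (0)²) + (4·8 - (0)²) + (4·8 - (-2)²) = 16 + 32 + 28 = 76,
  det = 4·(4·8 - (-2)²) - (0)·((0)·8 - (-2)·(0)) + (0)·((0)·(-2) - 4·(0)) = 4·(28) - (0)·(0) + (0)·(0) = 112.
  So p(λ) = λ³ - 16λ² + 76λ - 112.
Step 2 — look for an integer root (rational root theorem: any rational root is an integer divisor of 112). Testing λ = 4:
  p(4) = 64 - 256 + 304 - 112 = 0  ✓
  Dividing out (λ - 4): p(λ) = (λ - 4)(λ² - 12λ + 28).
Step 3 — remaining eigenvalues from the quadratic λ² - 12λ + 28 = 0:
  Δ = 12² - 4·28 = 144 - 112 = 32,  λ = (12 ± √32)/2 = (12 ± 5.6569)/2 ≈ 8.8284 or 3.1716.
  Sorted: λ_1 = 8.8284,  λ_2 = 4,  λ_3 = 3.1716  (check: sum = 16 = tr ✓).

Step 4 — unit eigenvector for λ_1 ≈ 8.8284: v spans the null space of (Sigma - λ_1 I), whose rows are
  r_1 = (-4.8284, 0, 0),  r_2 = (0, -4.8284, -2),  r_3 = (0, -2, -0.8284).
  v is orthogonal to every row, so take v ∝ r_1 × r_2 = ((0)·(-2) - (0)·(-4.8284), (0)·(0) - (-4.8284)·(-2), (-4.8284)·(-4.8284) - (0)·(0)) ≈ (0, -9.6569, 23.3137).
  Rescale (multiply by -1 so the first nonzero entry is positive): u = (0, 9.6569, -23.3137).
  ||u|| = √((0)² + (9.6569)² + (-23.3137)²) = √(636.7838) ≈ 25.2346,  v_1 = u/||u|| ≈ (0, 0.3827, -0.9239) (||v_1|| = 1).

λ_1 = 8.8284,  λ_2 = 4,  λ_3 = 3.1716;  v_1 ≈ (0, 0.3827, -0.9239)


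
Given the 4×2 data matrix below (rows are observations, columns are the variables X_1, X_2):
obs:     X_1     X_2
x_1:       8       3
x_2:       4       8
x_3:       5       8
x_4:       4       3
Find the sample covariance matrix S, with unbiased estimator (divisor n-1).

Step 1 — column means:
  mean(X_1) = (8 + 4 + 5 + 4) / 4 = 21/4 = 5.25
  mean(X_2) = (3 + 8 + 8 + 3) / 4 = 22/4 = 5.5

Step 2 — sample covariance S[i,j] = (1/(n-1)) · Σ_k (x_{k,i} - mean_i) · (x_{k,j} - mean_j), with n-1 = 3.
  S[X_1,X_1] = ((2.75)·(2.75) + (-1.25)·(-1.25) + (-0.25)·(-0.25) + (-1.25)·(-1.25)) / 3 = 10.75/3 = 3.5833
  S[X_1,X_2] = ((2.75)·(-2.5) + (-1.25)·(2.5) + (-0.25)·(2.5) + (-1.25)·(-2.5)) / 3 = -7.5/3 = -2.5
  S[X_2,X_2] = ((-2.5)·(-2.5) + (2.5)·(2.5) + (2.5)·(2.5) + (-2.5)·(-2.5)) / 3 = 25/3 = 8.3333

S is symmetric (S[j,i] = S[i,j]). Assembling:

S = [[3.5833, -2.5],
 [-2.5, 8.3333]]


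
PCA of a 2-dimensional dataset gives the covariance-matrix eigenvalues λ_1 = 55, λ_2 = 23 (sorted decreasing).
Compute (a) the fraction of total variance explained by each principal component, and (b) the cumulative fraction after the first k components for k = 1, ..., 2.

Step 1 — total variance = trace(Sigma) = Σ λ_i = 55 + 23 = 78.

Step 2 — fraction explained by component i = λ_i / Σ λ:
  PC1: 55/78 = 0.7051
  PC2: 23/78 = 0.2949

Step 3 — cumulative fraction after k components = (λ_1 + ... + λ_k) / Σ λ:
  k = 1: 55/78 = 0.7051
  k = 2: (55 + 23)/78 = 78/78 = 1

Summary (fraction, with percent):

explained: PC1 0.7051 (70.51%), PC2 0.2949 (29.49%);  cumulative: 0.7051, 1


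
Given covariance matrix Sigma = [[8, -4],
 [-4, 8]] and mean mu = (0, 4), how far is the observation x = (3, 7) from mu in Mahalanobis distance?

Step 1 — centre the observation: (x - mu) = (3, 3).

Step 2 — invert Sigma. det(Sigma) = 8·8 - (-4)² = 48.
  Sigma^{-1} = (1/det) · [[d, -b], [-b, a]] = [[0.1667, 0.0833],
 [0.0833, 0.1667]].

Step 3 — form the quadratic (x - mu)^T · Sigma^{-1} · (x - mu):
  Sigma^{-1} · (x - mu) = (0.75, 0.75).
  (x - mu)^T · [Sigma^{-1} · (x - mu)] = (3)·(0.75) + (3)·(0.75) = 4.5.

Step 4 — take square root: d = √(4.5) ≈ 2.1213.

d(x, mu) = √(4.5) ≈ 2.1213


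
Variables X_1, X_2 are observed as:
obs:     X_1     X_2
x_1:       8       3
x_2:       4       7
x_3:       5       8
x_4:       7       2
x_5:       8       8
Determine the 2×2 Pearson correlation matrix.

Step 1 — column means:
  mean(X_1) = (8 + 4 + 5 + 7 + 8) / 5 = 32/5 = 6.4
  mean(X_2) = (3 + 7 + 8 + 2 + 8) / 5 = 28/5 = 5.6

Step 2 — sample variances and covariances s[i,j] = (1/(n-1)) · Σ_k (x_{k,i} - mean_i) · (x_{k,j} - mean_j), with n-1 = 4:
  s[X_1,X_1] = ((1.6)·(1.6) + (-2.4)·(-2.4) + (-1.4)·(-1.4) + (0.6)·(0.6) + (1.6)·(1.6)) / 4 = 13.2/4 = 3.3
  s[X_1,X_2] = ((1.6)·(-2.6) + (-2.4)·(1.4) + (-1.4)·(2.4) + (0.6)·(-3.6) + (1.6)·(2.4)) / 4 = -9.2/4 = -2.3
  s[X_2,X_2] = ((-2.6)·(-2.6) + (1.4)·(1.4) + (2.4)·(2.4) + (-3.6)·(-3.6) + (2.4)·(2.4)) / 4 = 33.2/4 = 8.3
  Sample standard deviations s_i = √(s[i,i]):
  s(X_1) = √(3.3) = 1.8166
  s(X_2) = √(8.3) = 2.881

Step 3 — r_{ij} = s_{ij} / (s_i · s_j):
  r[X_1,X_1] = 1 (diagonal).
  r[X_1,X_2] = -2.3 / (1.8166 · 2.881) = -2.3 / 5.2335 = -0.4395
  r[X_2,X_2] = 1 (diagonal).

R is symmetric with unit diagonal. Assembling:

R = [[1, -0.4395],
 [-0.4395, 1]]


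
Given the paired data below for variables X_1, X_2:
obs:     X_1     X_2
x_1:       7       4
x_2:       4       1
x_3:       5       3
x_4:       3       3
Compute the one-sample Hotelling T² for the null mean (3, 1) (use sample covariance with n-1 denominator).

Step 1 — sample mean vector:
  mean(X_1) = (7 + 4 + 5 + 3) / 4 = 19/4 = 4.75
  mean(X_2) = (4 + 1 + 3 + 3) / 4 = 11/4 = 2.75
  x̄ = (4.75, 2.75),  deviation x̄ - mu_0 = (4.75, 2.75) - (3, 1) = (1.75, 1.75).

Step 2 — sample covariance matrix, S[i,j] = (1/(n-1)) · Σ_k (x_{k,i} - mean_i) · (x_{k,j} - mean_j), divisor n-1 = 3:
  S[X_1,X_1] = ((2.25)·(2.25) + (-0.75)·(-0.75) + (0.25)·(0.25) + (-1.75)·(-1.75)) / 3 = 8.75/3 = 2.9167
  S[X_1,X_2] = ((2.25)·(1.25) + (-0.75)·(-1.75) + (0.25)·(0.25) + (-1.75)·(0.25)) / 3 = 3.75/3 = 1.25
  S[X_2,X_2] = ((1.25)·(1.25) + (-1.75)·(-1.75) + (0.25)·(0.25) + (0.25)·(0.25)) / 3 = 4.75/3 = 1.5833
  S = [[2.9167, 1.25],
 [1.25, 1.5833]].

Step 3 — invert S. det(S) = 2.9167·1.5833 - (1.25)² = 3.0556.
  S^{-1} = (1/det) · [[d, -b], [-b, a]] = [[0.5182, -0.4091],
 [-0.4091, 0.9545]].

Step 4 — quadratic form (x̄ - mu_0)^T · S^{-1} · (x̄ - mu_0):
  S^{-1} · (x̄ - mu_0) = (0.1909, 0.9545),
  (x̄ - mu_0)^T · [...] = (1.75)·(0.1909) + (1.75)·(0.9545) = 2.0045.

Step 5 — scale by n: T² = 4 · 2.0045 = 8.0182.

T² ≈ 8.0182


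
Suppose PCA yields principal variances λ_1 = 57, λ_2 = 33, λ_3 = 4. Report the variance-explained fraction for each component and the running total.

Step 1 — total variance = trace(Sigma) = Σ λ_i = 57 + 33 + 4 = 94.

Step 2 — fraction explained by component i = λ_i / Σ λ:
  PC1: 57/94 = 0.6064
  PC2: 33/94 = 0.3511
  PC3: 4/94 = 0.0426

Step 3 — cumulative fraction after k components = (λ_1 + ... + λ_k) / Σ λ:
  k = 1: 57/94 = 0.6064
  k = 2: (57 + 33)/94 = 90/94 = 0.9574
  k = 3: (57 + 33 + 4)/94 = 94/94 = 1

Summary (fraction, with percent):

explained: PC1 0.6064 (60.64%), PC2 0.3511 (35.11%), PC3 0.0426 (4.26%);  cumulative: 0.6064, 0.9574, 1


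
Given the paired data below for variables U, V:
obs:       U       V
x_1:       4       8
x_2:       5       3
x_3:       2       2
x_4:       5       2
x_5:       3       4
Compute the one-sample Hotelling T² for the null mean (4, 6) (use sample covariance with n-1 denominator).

Step 1 — sample mean vector:
  mean(U) = (4 + 5 + 2 + 5 + 3) / 5 = 19/5 = 3.8
  mean(V) = (8 + 3 + 2 + 2 + 4) / 5 = 19/5 = 3.8
  x̄ = (3.8, 3.8),  deviation x̄ - mu_0 = (3.8, 3.8) - (4, 6) = (-0.2, -2.2).

Step 2 — sample covariance matrix, S[i,j] = (1/(n-1)) · Σ_k (x_{k,i} - mean_i) · (x_{k,j} - mean_j), divisor n-1 = 4:
  S[U,U] = ((0.2)·(0.2) + (1.2)·(1.2) + (-1.8)·(-1.8) + (1.2)·(1.2) + (-0.8)·(-0.8)) / 4 = 6.8/4 = 1.7
  S[U,V] = ((0.2)·(4.2) + (1.2)·(-0.8) + (-1.8)·(-1.8) + (1.2)·(-1.8) + (-0.8)·(0.2)) / 4 = 0.8/4 = 0.2
  S[V,V] = ((4.2)·(4.2) + (-0.8)·(-0.8) + (-1.8)·(-1.8) + (-1.8)·(-1.8) + (0.2)·(0.2)) / 4 = 24.8/4 = 6.2
  S = [[1.7, 0.2],
 [0.2, 6.2]].

Step 3 — invert S. det(S) = 1.7·6.2 - (0.2)² = 10.5.
  S^{-1} = (1/det) · [[d, -b], [-b, a]] = [[0.5905, -0.019],
 [-0.019, 0.1619]].

Step 4 — quadratic form (x̄ - mu_0)^T · S^{-1} · (x̄ - mu_0):
  S^{-1} · (x̄ - mu_0) = (-0.0762, -0.3524),
  (x̄ - mu_0)^T · [...] = (-0.2)·(-0.0762) + (-2.2)·(-0.3524) = 0.7905.

Step 5 — scale by n: T² = 5 · 0.7905 = 3.9524.

T² ≈ 3.9524


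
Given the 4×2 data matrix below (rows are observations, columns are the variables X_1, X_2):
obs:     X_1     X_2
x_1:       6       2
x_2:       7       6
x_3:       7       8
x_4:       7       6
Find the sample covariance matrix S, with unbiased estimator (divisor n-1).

Step 1 — column means:
  mean(X_1) = (6 + 7 + 7 + 7) / 4 = 27/4 = 6.75
  mean(X_2) = (2 + 6 + 8 + 6) / 4 = 22/4 = 5.5

Step 2 — sample covariance S[i,j] = (1/(n-1)) · Σ_k (x_{k,i} - mean_i) · (x_{k,j} - mean_j), with n-1 = 3.
  S[X_1,X_1] = ((-0.75)·(-0.75) + (0.25)·(0.25) + (0.25)·(0.25) + (0.25)·(0.25)) / 3 = 0.75/3 = 0.25
  S[X_1,X_2] = ((-0.75)·(-3.5) + (0.25)·(0.5) + (0.25)·(2.5) + (0.25)·(0.5)) / 3 = 3.5/3 = 1.1667
  S[X_2,X_2] = ((-3.5)·(-3.5) + (0.5)·(0.5) + (2.5)·(2.5) + (0.5)·(0.5)) / 3 = 19/3 = 6.3333

S is symmetric (S[j,i] = S[i,j]). Assembling:

S = [[0.25, 1.1667],
 [1.1667, 6.3333]]


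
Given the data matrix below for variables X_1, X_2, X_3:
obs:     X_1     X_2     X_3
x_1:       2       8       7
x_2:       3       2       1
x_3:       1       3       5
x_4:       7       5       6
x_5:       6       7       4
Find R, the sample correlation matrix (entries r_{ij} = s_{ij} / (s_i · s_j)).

Step 1 — column means:
  mean(X_1) = (2 + 3 + 1 + 7 + 6) / 5 = 19/5 = 3.8
  mean(X_2) = (8 + 2 + 3 + 5 + 7) / 5 = 25/5 = 5
  mean(X_3) = (7 + 1 + 5 + 6 + 4) / 5 = 23/5 = 4.6

Step 2 — sample variances and covariances s[i,j] = (1/(n-1)) · Σ_k (x_{k,i} - mean_i) · (x_{k,j} - mean_j), with n-1 = 4:
  s[X_1,X_1] = ((-1.8)·(-1.8) + (-0.8)·(-0.8) + (-2.8)·(-2.8) + (3.2)·(3.2) + (2.2)·(2.2)) / 4 = 26.8/4 = 6.7
  s[X_1,X_2] = ((-1.8)·(3) + (-0.8)·(-3) + (-2.8)·(-2) + (3.2)·(0) + (2.2)·(2)) / 4 = 7/4 = 1.75
  s[X_1,X_3] = ((-1.8)·(2.4) + (-0.8)·(-3.6) + (-2.8)·(0.4) + (3.2)·(1.4) + (2.2)·(-0.6)) / 4 = 0.6/4 = 0.15
  s[X_2,X_2] = ((3)·(3) + (-3)·(-3) + (-2)·(-2) + (0)·(0) + (2)·(2)) / 4 = 26/4 = 6.5
  s[X_2,X_3] = ((3)·(2.4) + (-3)·(-3.6) + (-2)·(0.4) + (0)·(1.4) + (2)·(-0.6)) / 4 = 16/4 = 4
  s[X_3,X_3] = ((2.4)·(2.4) + (-3.6)·(-3.6) + (0.4)·(0.4) + (1.4)·(1.4) + (-0.6)·(-0.6)) / 4 = 21.2/4 = 5.3
  Sample standard deviations s_i = √(s[i,i]):
  s(X_1) = √(6.7) = 2.5884
  s(X_2) = √(6.5) = 2.5495
  s(X_3) = √(5.3) = 2.3022

Step 3 — r_{ij} = s_{ij} / (s_i · s_j):
  r[X_1,X_1] = 1 (diagonal).
  r[X_1,X_2] = 1.75 / (2.5884 · 2.5495) = 1.75 / 6.5992 = 0.2652
  r[X_1,X_3] = 0.15 / (2.5884 · 2.3022) = 0.15 / 5.959 = 0.0252
  r[X_2,X_2] = 1 (diagonal).
  r[X_2,X_3] = 4 / (2.5495 · 2.3022) = 4 / 5.8694 = 0.6815
  r[X_3,X_3] = 1 (diagonal).

R is symmetric with unit diagonal. Assembling:

R = [[1, 0.2652, 0.0252],
 [0.2652, 1, 0.6815],
 [0.0252, 0.6815, 1]]


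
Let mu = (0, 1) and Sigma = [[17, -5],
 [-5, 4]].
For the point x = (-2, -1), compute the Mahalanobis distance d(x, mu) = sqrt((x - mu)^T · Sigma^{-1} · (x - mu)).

Step 1 — centre the observation: (x - mu) = (-2, -2).

Step 2 — invert Sigma. det(Sigma) = 17·4 - (-5)² = 43.
  Sigma^{-1} = (1/det) · [[d, -b], [-b, a]] = [[0.093, 0.1163],
 [0.1163, 0.3953]].

Step 3 — form the quadratic (x - mu)^T · Sigma^{-1} · (x - mu):
  Sigma^{-1} · (x - mu) = (-0.4186, -1.0233).
  (x - mu)^T · [Sigma^{-1} · (x - mu)] = (-2)·(-0.4186) + (-2)·(-1.0233) = 2.8837.

Step 4 — take square root: d = √(2.8837) ≈ 1.6982.

d(x, mu) = √(2.8837) ≈ 1.6982


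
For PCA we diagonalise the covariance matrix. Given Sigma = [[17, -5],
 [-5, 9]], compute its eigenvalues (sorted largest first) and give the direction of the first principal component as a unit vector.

Step 1 — characteristic polynomial of 2×2 Sigma:
  det(Sigma - λI) = λ² - trace · λ + det = 0.
  trace = 17 + 9 = 26, det = 17·9 - (-5)² = 128.
Step 2 — discriminant:
  Δ = trace² - 4·det = 676 - 512 = 164.
Step 3 — eigenvalues:
  λ = (trace ± √Δ)/2 = (26 ± 12.8062)/2,
  λ_1 = 19.4031,  λ_2 = 6.5969.

Step 4 — unit eigenvector for λ_1: solve (Sigma - λ_1 I)v = 0. First row:
  (17 - 19.4031)·v_x + (-5)·v_y = 0, i.e. (-2.4031)·v_x + (-5)·v_y = 0,
  so v ∝ (b, λ_1 - a) = (-5, 2.4031); multiply by -1 so the first entry is positive: u = (5, -2.4031).
  ||u|| = √((5)² + (-2.4031)²) = √(30.775) ≈ 5.5475,
  v_1 = u/||u|| ≈ (0.9013, -0.4332) (||v_1|| = 1).

λ_1 = 19.4031,  λ_2 = 6.5969;  v_1 ≈ (0.9013, -0.4332)


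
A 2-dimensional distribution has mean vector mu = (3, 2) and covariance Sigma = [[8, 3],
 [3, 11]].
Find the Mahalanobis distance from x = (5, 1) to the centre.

Step 1 — centre the observation: (x - mu) = (2, -1).

Step 2 — invert Sigma. det(Sigma) = 8·11 - (3)² = 79.
  Sigma^{-1} = (1/det) · [[d, -b], [-b, a]] = [[0.1392, -0.038],
 [-0.038, 0.1013]].

Step 3 — form the quadratic (x - mu)^T · Sigma^{-1} · (x - mu):
  Sigma^{-1} · (x - mu) = (0.3165, -0.1772).
  (x - mu)^T · [Sigma^{-1} · (x - mu)] = (2)·(0.3165) + (-1)·(-0.1772) = 0.8101.

Step 4 — take square root: d = √(0.8101) ≈ 0.9001.

d(x, mu) = √(0.8101) ≈ 0.9001


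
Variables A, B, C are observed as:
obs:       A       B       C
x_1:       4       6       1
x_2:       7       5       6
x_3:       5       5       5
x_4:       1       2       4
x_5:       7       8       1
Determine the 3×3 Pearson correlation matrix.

Step 1 — column means:
  mean(A) = (4 + 7 + 5 + 1 + 7) / 5 = 24/5 = 4.8
  mean(B) = (6 + 5 + 5 + 2 + 8) / 5 = 26/5 = 5.2
  mean(C) = (1 + 6 + 5 + 4 + 1) / 5 = 17/5 = 3.4

Step 2 — sample variances and covariances s[i,j] = (1/(n-1)) · Σ_k (x_{k,i} - mean_i) · (x_{k,j} - mean_j), with n-1 = 4:
  s[A,A] = ((-0.8)·(-0.8) + (2.2)·(2.2) + (0.2)·(0.2) + (-3.8)·(-3.8) + (2.2)·(2.2)) / 4 = 24.8/4 = 6.2
  s[A,B] = ((-0.8)·(0.8) + (2.2)·(-0.2) + (0.2)·(-0.2) + (-3.8)·(-3.2) + (2.2)·(2.8)) / 4 = 17.2/4 = 4.3
  s[A,C] = ((-0.8)·(-2.4) + (2.2)·(2.6) + (0.2)·(1.6) + (-3.8)·(0.6) + (2.2)·(-2.4)) / 4 = 0.4/4 = 0.1
  s[B,B] = ((0.8)·(0.8) + (-0.2)·(-0.2) + (-0.2)·(-0.2) + (-3.2)·(-3.2) + (2.8)·(2.8)) / 4 = 18.8/4 = 4.7
  s[B,C] = ((0.8)·(-2.4) + (-0.2)·(2.6) + (-0.2)·(1.6) + (-3.2)·(0.6) + (2.8)·(-2.4)) / 4 = -11.4/4 = -2.85
  s[C,C] = ((-2.4)·(-2.4) + (2.6)·(2.6) + (1.6)·(1.6) + (0.6)·(0.6) + (-2.4)·(-2.4)) / 4 = 21.2/4 = 5.3
  Sample standard deviations s_i = √(s[i,i]):
  s(A) = √(6.2) = 2.49
  s(B) = √(4.7) = 2.1679
  s(C) = √(5.3) = 2.3022

Step 3 — r_{ij} = s_{ij} / (s_i · s_j):
  r[A,A] = 1 (diagonal).
  r[A,B] = 4.3 / (2.49 · 2.1679) = 4.3 / 5.3981 = 0.7966
  r[A,C] = 0.1 / (2.49 · 2.3022) = 0.1 / 5.7324 = 0.0174
  r[B,B] = 1 (diagonal).
  r[B,C] = -2.85 / (2.1679 · 2.3022) = -2.85 / 4.991 = -0.571
  r[C,C] = 1 (diagonal).

R is symmetric with unit diagonal. Assembling:

R = [[1, 0.7966, 0.0174],
 [0.7966, 1, -0.571],
 [0.0174, -0.571, 1]]


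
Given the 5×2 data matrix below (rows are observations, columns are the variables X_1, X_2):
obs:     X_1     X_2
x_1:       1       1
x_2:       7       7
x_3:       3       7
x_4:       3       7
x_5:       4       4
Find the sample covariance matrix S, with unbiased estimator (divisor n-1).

Step 1 — column means:
  mean(X_1) = (1 + 7 + 3 + 3 + 4) / 5 = 18/5 = 3.6
  mean(X_2) = (1 + 7 + 7 + 7 + 4) / 5 = 26/5 = 5.2

Step 2 — sample covariance S[i,j] = (1/(n-1)) · Σ_k (x_{k,i} - mean_i) · (x_{k,j} - mean_j), with n-1 = 4.
  S[X_1,X_1] = ((-2.6)·(-2.6) + (3.4)·(3.4) + (-0.6)·(-0.6) + (-0.6)·(-0.6) + (0.4)·(0.4)) / 4 = 19.2/4 = 4.8
  S[X_1,X_2] = ((-2.6)·(-4.2) + (3.4)·(1.8) + (-0.6)·(1.8) + (-0.6)·(1.8) + (0.4)·(-1.2)) / 4 = 14.4/4 = 3.6
  S[X_2,X_2] = ((-4.2)·(-4.2) + (1.8)·(1.8) + (1.8)·(1.8) + (1.8)·(1.8) + (-1.2)·(-1.2)) / 4 = 28.8/4 = 7.2

S is symmetric (S[j,i] = S[i,j]). Assembling:

S = [[4.8, 3.6],
 [3.6, 7.2]]


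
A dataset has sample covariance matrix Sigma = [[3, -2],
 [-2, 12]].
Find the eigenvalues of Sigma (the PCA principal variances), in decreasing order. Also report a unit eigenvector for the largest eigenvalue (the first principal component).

Step 1 — characteristic polynomial of 2×2 Sigma:
  det(Sigma - λI) = λ² - trace · λ + det = 0.
  trace = 3 + 12 = 15, det = 3·12 - (-2)² = 32.
Step 2 — discriminant:
  Δ = trace² - 4·det = 225 - 128 = 97.
Step 3 — eigenvalues:
  λ = (trace ± √Δ)/2 = (15 ± 9.8489)/2,
  λ_1 = 12.4244,  λ_2 = 2.5756.

Step 4 — unit eigenvector for λ_1: solve (Sigma - λ_1 I)v = 0. First row:
  (3 - 12.4244)·v_x + (-2)·v_y = 0, i.e. (-9.4244)·v_x + (-2)·v_y = 0,
  so v ∝ (b, λ_1 - a) = (-2, 9.4244); multiply by -1 so the first entry is positive: u = (2, -9.4244).
  ||u|| = √((2)² + (-9.4244)²) = √(92.8199) ≈ 9.6343,
  v_1 = u/||u|| ≈ (0.2076, -0.9782) (||v_1|| = 1).

λ_1 = 12.4244,  λ_2 = 2.5756;  v_1 ≈ (0.2076, -0.9782)


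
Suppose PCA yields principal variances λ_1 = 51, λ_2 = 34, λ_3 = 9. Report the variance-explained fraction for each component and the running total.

Step 1 — total variance = trace(Sigma) = Σ λ_i = 51 + 34 + 9 = 94.

Step 2 — fraction explained by component i = λ_i / Σ λ:
  PC1: 51/94 = 0.5426
  PC2: 34/94 = 0.3617
  PC3: 9/94 = 0.0957

Step 3 — cumulative fraction after k components = (λ_1 + ... + λ_k) / Σ λ:
  k = 1: 51/94 = 0.5426
  k = 2: (51 + 34)/94 = 85/94 = 0.9043
  k = 3: (51 + 34 + 9)/94 = 94/94 = 1

Summary (fraction, with percent):

explained: PC1 0.5426 (54.26%), PC2 0.3617 (36.17%), PC3 0.0957 (9.57%);  cumulative: 0.5426, 0.9043, 1


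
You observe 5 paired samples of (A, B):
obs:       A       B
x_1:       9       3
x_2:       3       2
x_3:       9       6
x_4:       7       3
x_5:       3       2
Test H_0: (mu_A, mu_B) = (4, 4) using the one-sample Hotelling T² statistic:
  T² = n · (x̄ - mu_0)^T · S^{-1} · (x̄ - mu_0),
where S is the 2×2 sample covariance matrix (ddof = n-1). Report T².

Step 1 — sample mean vector:
  mean(A) = (9 + 3 + 9 + 7 + 3) / 5 = 31/5 = 6.2
  mean(B) = (3 + 2 + 6 + 3 + 2) / 5 = 16/5 = 3.2
  x̄ = (6.2, 3.2),  deviation x̄ - mu_0 = (6.2, 3.2) - (4, 4) = (2.2, -0.8).

Step 2 — sample covariance matrix, S[i,j] = (1/(n-1)) · Σ_k (x_{k,i} - mean_i) · (x_{k,j} - mean_j), divisor n-1 = 4:
  S[A,A] = ((2.8)·(2.8) + (-3.2)·(-3.2) + (2.8)·(2.8) + (0.8)·(0.8) + (-3.2)·(-3.2)) / 4 = 36.8/4 = 9.2
  S[A,B] = ((2.8)·(-0.2) + (-3.2)·(-1.2) + (2.8)·(2.8) + (0.8)·(-0.2) + (-3.2)·(-1.2)) / 4 = 14.8/4 = 3.7
  S[B,B] = ((-0.2)·(-0.2) + (-1.2)·(-1.2) + (2.8)·(2.8) + (-0.2)·(-0.2) + (-1.2)·(-1.2)) / 4 = 10.8/4 = 2.7
  S = [[9.2, 3.7],
 [3.7, 2.7]].

Step 3 — invert S. det(S) = 9.2·2.7 - (3.7)² = 11.15.
  S^{-1} = (1/det) · [[d, -b], [-b, a]] = [[0.2422, -0.3318],
 [-0.3318, 0.8251]].

Step 4 — quadratic form (x̄ - mu_0)^T · S^{-1} · (x̄ - mu_0):
  S^{-1} · (x̄ - mu_0) = (0.7982, -1.3901),
  (x̄ - mu_0)^T · [...] = (2.2)·(0.7982) + (-0.8)·(-1.3901) = 2.8682.

Step 5 — scale by n: T² = 5 · 2.8682 = 14.3408.

T² ≈ 14.3408


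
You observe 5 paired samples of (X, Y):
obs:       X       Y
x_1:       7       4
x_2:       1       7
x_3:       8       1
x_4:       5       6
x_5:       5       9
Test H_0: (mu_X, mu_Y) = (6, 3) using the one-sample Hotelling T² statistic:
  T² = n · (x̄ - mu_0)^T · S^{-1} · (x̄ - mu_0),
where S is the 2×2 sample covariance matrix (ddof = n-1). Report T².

Step 1 — sample mean vector:
  mean(X) = (7 + 1 + 8 + 5 + 5) / 5 = 26/5 = 5.2
  mean(Y) = (4 + 7 + 1 + 6 + 9) / 5 = 27/5 = 5.4
  x̄ = (5.2, 5.4),  deviation x̄ - mu_0 = (5.2, 5.4) - (6, 3) = (-0.8, 2.4).

Step 2 — sample covariance matrix, S[i,j] = (1/(n-1)) · Σ_k (x_{k,i} - mean_i) · (x_{k,j} - mean_j), divisor n-1 = 4:
  S[X,X] = ((1.8)·(1.8) + (-4.2)·(-4.2) + (2.8)·(2.8) + (-0.2)·(-0.2) + (-0.2)·(-0.2)) / 4 = 28.8/4 = 7.2
  S[X,Y] = ((1.8)·(-1.4) + (-4.2)·(1.6) + (2.8)·(-4.4) + (-0.2)·(0.6) + (-0.2)·(3.6)) / 4 = -22.4/4 = -5.6
  S[Y,Y] = ((-1.4)·(-1.4) + (1.6)·(1.6) + (-4.4)·(-4.4) + (0.6)·(0.6) + (3.6)·(3.6)) / 4 = 37.2/4 = 9.3
  S = [[7.2, -5.6],
 [-5.6, 9.3]].

Step 3 — invert S. det(S) = 7.2·9.3 - (-5.6)² = 35.6.
  S^{-1} = (1/det) · [[d, -b], [-b, a]] = [[0.2612, 0.1573],
 [0.1573, 0.2022]].

Step 4 — quadratic form (x̄ - mu_0)^T · S^{-1} · (x̄ - mu_0):
  S^{-1} · (x̄ - mu_0) = (0.1685, 0.3596),
  (x̄ - mu_0)^T · [...] = (-0.8)·(0.1685) + (2.4)·(0.3596) = 0.7281.

Step 5 — scale by n: T² = 5 · 0.7281 = 3.6404.

T² ≈ 3.6404


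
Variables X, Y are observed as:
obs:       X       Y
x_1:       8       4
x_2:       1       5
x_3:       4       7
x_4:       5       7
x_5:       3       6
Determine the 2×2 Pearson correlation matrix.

Step 1 — column means:
  mean(X) = (8 + 1 + 4 + 5 + 3) / 5 = 21/5 = 4.2
  mean(Y) = (4 + 5 + 7 + 7 + 6) / 5 = 29/5 = 5.8

Step 2 — sample variances and covariances s[i,j] = (1/(n-1)) · Σ_k (x_{k,i} - mean_i) · (x_{k,j} - mean_j), with n-1 = 4:
  s[X,X] = ((3.8)·(3.8) + (-3.2)·(-3.2) + (-0.2)·(-0.2) + (0.8)·(0.8) + (-1.2)·(-1.2)) / 4 = 26.8/4 = 6.7
  s[X,Y] = ((3.8)·(-1.8) + (-3.2)·(-0.8) + (-0.2)·(1.2) + (0.8)·(1.2) + (-1.2)·(0.2)) / 4 = -3.8/4 = -0.95
  s[Y,Y] = ((-1.8)·(-1.8) + (-0.8)·(-0.8) + (1.2)·(1.2) + (1.2)·(1.2) + (0.2)·(0.2)) / 4 = 6.8/4 = 1.7
  Sample standard deviations s_i = √(s[i,i]):
  s(X) = √(6.7) = 2.5884
  s(Y) = √(1.7) = 1.3038

Step 3 — r_{ij} = s_{ij} / (s_i · s_j):
  r[X,X] = 1 (diagonal).
  r[X,Y] = -0.95 / (2.5884 · 1.3038) = -0.95 / 3.3749 = -0.2815
  r[Y,Y] = 1 (diagonal).

R is symmetric with unit diagonal. Assembling:

R = [[1, -0.2815],
 [-0.2815, 1]]


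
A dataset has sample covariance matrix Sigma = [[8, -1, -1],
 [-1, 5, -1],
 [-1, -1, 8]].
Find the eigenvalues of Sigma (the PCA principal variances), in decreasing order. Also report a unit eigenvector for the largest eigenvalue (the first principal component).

Step 1 — characteristic polynomial p(λ) = det(λI - Sigma) = λ³ - tr·λ² + c_1·λ - det, where tr = trace, c_1 = sum of the principal 2×2 minors, det = det(Sigma):
  tr = 8 + 5 + 8 = 21,
  c_1 = (8·5 - (-1)²) + (8·8 - (-1)²) + (5·8 - (-1)²) = 39 + 63 + 39 = 141,
  det = 8·(5·8 - (-1)²) - (-1)·((-1)·8 - (-1)·(-1)) + (-1)·((-1)·(-1) - 5·(-1)) = 8·(39) - (-1)·(-9) + (-1)·(6) = 297.
  So p(λ) = λ³ - 21λ² + 141λ - 297.
Step 2 — look for an integer root (rational root theorem: any rational root is an integer divisor of 297). Testing λ = 9:
  p(9) = 729 - 1701 + 1269 - 297 = 0  ✓
  Dividing out (λ - 9): p(λ) = (λ - 9)(λ² - 12λ + 33).
Step 3 — remaining eigenvalues from the quadratic λ² - 12λ + 33 = 0:
  Δ = 12² - 4·33 = 144 - 132 = 12,  λ = (12 ± √12)/2 = (12 ± 3.4641)/2 ≈ 7.7321 or 4.2679.
  Sorted: λ_1 = 9,  λ_2 = 7.7321,  λ_3 = 4.2679  (check: sum = 21 = tr ✓).

Step 4 — unit eigenvector for λ_1 = 9: v spans the null space of (Sigma - λ_1 I), whose rows are
  r_1 = (-1, -1, -1),  r_2 = (-1, -4, -1),  r_3 = (-1, -1, -1).
  v is orthogonal to every row, so take v ∝ r_1 × r_2 = ((-1)·(-1) - (-1)·(-4), (-1)·(-1) - (-1)·(-1), (-1)·(-4) - (-1)·(-1)) = (-3, 0, 3).
  Rescale (divide by 3; multiply by -1 so the first nonzero entry is positive): u = (1, 0, -1).
  ||u|| = √((1)² + (0)² + (-1)²) = √(2) ≈ 1.4142,  v_1 = u/||u|| ≈ (0.7071, 0, -0.7071) (||v_1|| = 1).

λ_1 = 9,  λ_2 = 7.7321,  λ_3 = 4.2679;  v_1 ≈ (0.7071, 0, -0.7071)
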